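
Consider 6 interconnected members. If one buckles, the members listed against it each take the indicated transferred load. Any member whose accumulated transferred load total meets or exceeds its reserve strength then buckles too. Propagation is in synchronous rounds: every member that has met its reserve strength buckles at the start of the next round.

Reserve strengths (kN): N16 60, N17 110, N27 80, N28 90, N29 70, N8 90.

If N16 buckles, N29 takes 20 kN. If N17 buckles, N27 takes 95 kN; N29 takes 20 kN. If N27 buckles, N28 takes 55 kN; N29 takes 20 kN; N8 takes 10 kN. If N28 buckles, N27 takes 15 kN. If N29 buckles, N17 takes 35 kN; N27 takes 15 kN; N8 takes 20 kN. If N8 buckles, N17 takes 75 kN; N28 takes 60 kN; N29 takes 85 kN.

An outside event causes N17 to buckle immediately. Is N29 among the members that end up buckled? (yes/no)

Round 1 — N17 buckles (initial).
  N27: +95 → 95 ≥ 80
  N29: +20 → 20 < 70
Round 2 — N27 buckles.
  N28: +55 → 55 < 90
  N29: +20 → 40 < 70
  N8: +10 → 10 < 90
No further bucklings.

no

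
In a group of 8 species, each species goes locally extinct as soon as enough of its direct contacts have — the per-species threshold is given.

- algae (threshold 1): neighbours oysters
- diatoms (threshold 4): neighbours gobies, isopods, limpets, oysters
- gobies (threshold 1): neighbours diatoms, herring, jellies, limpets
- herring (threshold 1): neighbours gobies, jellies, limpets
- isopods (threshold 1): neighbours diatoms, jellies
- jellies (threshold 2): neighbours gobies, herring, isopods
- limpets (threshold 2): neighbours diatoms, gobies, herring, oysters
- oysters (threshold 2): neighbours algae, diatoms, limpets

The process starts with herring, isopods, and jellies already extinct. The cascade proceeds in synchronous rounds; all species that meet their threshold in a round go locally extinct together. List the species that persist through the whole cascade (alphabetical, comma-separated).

Round 1 — herring, isopods, jellies go locally extinct (initial).
Round 2 — checking thresholds:
  diatoms: 1 of 4 neighbours < 4, below threshold.
  gobies: 2 of 4 neighbours ≥ 1, goes locally extinct.
  limpets: 1 of 4 neighbours < 2, below threshold.
Round 3 — checking thresholds:
  diatoms: 2 of 4 neighbours < 4, below threshold.
  limpets: 2 of 4 neighbours ≥ 2, goes locally extinct.
Round 4 — no new extinctions; cascade stops.

algae, diatoms, oysters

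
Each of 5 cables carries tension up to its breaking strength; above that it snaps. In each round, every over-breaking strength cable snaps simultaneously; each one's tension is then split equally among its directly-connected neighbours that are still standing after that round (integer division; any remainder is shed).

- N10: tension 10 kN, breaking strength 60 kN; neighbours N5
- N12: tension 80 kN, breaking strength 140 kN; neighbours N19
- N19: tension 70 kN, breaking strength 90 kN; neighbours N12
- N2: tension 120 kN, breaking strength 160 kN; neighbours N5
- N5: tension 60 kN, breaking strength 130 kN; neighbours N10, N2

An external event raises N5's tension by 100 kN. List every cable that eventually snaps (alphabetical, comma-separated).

Round 1 — N5 at 160 > 130. N5 snaps.
  N5 sheds 160 kN to N10, N2: 80 each.
    N10: 10+80 = 90 > 60
    N2: 120+80 = 200 > 160
Round 2 — N10, N2 snap.
  N10 sheds 90 kN: no online neighbours, lost.
  N2 sheds 200 kN: no online neighbours, lost.
No further breaks.

N10, N2, N5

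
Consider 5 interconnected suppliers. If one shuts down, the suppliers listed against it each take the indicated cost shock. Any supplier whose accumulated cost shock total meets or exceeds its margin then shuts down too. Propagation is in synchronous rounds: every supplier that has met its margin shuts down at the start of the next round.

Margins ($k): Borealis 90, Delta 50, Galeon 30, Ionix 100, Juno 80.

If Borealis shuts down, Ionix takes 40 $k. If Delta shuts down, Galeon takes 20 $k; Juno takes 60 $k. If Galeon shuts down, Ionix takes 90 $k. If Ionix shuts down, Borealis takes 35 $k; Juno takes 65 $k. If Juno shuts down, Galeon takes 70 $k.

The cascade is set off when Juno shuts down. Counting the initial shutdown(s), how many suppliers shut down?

2

Round 1 — Juno shuts down (initial).
  Galeon: +70 → 70 ≥ 30
Round 2 — Galeon shuts down.
  Ionix: +90 → 90 < 100
No further shutdowns.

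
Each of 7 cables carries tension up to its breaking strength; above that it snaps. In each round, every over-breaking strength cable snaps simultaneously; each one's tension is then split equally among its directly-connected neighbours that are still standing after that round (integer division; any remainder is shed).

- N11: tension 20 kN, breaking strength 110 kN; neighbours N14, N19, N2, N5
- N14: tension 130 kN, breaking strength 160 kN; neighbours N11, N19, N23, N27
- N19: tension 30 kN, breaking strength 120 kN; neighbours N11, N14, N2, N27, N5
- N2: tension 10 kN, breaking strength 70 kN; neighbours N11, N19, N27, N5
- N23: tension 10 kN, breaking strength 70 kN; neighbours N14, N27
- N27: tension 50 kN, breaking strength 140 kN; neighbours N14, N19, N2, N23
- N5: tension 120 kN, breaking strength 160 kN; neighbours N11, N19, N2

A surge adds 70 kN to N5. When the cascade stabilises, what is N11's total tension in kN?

Round 1 — N5 at 190 > 160. N5 snaps.
  N5 sheds 190 kN to N11, N19, N2: 63 each (1 lost).
    N11: 20+63 = 83 ≤ 110
    N19: 30+63 = 93 ≤ 120
    N2: 10+63 = 73 > 70
Round 2 — N2 snaps.
  N2 sheds 73 kN to N11, N19, N27: 24 each (1 lost).
    N11: 83+24 = 107 ≤ 110
    N19: 93+24 = 117 ≤ 120
    N27: 50+24 = 74 ≤ 140
No further breaks.

107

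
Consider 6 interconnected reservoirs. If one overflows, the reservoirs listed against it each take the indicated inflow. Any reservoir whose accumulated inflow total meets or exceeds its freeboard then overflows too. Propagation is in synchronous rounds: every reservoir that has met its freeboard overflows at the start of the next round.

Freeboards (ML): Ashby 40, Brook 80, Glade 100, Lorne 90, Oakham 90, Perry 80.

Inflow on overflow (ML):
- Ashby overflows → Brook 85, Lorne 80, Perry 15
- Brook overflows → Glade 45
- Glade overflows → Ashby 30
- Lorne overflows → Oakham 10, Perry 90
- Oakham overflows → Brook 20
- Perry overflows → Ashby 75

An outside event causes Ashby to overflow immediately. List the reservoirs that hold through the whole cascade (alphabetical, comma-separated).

Glade, Lorne, Oakham, Perry

Round 1 — Ashby overflows (initial).
  Brook: +85 → 85 ≥ 80
  Lorne: +80 → 80 < 90
  Perry: +15 → 15 < 80
Round 2 — Brook overflows.
  Glade: +45 → 45 < 100
No further overflows.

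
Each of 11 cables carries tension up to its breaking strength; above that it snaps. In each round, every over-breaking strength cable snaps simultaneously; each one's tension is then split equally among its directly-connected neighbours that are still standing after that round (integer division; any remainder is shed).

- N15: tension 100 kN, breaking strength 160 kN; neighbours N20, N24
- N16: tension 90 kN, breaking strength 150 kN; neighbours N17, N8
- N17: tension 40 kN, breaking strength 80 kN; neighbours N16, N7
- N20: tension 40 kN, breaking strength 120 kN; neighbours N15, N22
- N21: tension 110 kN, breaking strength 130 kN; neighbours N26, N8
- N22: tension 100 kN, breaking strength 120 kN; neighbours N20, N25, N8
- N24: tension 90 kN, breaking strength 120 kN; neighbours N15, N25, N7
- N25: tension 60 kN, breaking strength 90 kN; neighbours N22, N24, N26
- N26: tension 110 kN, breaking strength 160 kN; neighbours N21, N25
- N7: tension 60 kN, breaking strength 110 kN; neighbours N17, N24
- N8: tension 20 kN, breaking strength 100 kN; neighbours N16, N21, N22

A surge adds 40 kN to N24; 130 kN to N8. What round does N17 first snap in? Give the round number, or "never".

Round 1 — N24 at 130 > 120; N8 at 150 > 100. N24, N8 snap.
  N24 sheds 130 kN to N15, N25, N7: 43 each (1 lost).
    N15: 100+43 = 143 ≤ 160
    N25: 60+43 = 103 > 90
    N7: 60+43 = 103 ≤ 110
  N8 sheds 150 kN to N16, N21, N22: 50 each.
    N16: 90+50 = 140 ≤ 150
    N21: 110+50 = 160 > 130
    N22: 100+50 = 150 > 120
Round 2 — N21, N22, N25 snap.
  N21 sheds 160 kN to N26: 160 each.
    N26: 110+160 = 270 > 160
  N22 sheds 150 kN to N20: 150 each.
    N20: 40+150 = 190 > 120
  N25 sheds 103 kN to N26: 103 each.
    N26: 270+103 = 373 > 160
Round 3 — N20, N26 snap.
  N20 sheds 190 kN to N15: 190 each.
    N15: 143+190 = 333 > 160
  N26 sheds 373 kN: no online neighbours, lost.
Round 4 — N15 snaps.
  N15 sheds 333 kN: no online neighbours, lost.
No further breaks.

never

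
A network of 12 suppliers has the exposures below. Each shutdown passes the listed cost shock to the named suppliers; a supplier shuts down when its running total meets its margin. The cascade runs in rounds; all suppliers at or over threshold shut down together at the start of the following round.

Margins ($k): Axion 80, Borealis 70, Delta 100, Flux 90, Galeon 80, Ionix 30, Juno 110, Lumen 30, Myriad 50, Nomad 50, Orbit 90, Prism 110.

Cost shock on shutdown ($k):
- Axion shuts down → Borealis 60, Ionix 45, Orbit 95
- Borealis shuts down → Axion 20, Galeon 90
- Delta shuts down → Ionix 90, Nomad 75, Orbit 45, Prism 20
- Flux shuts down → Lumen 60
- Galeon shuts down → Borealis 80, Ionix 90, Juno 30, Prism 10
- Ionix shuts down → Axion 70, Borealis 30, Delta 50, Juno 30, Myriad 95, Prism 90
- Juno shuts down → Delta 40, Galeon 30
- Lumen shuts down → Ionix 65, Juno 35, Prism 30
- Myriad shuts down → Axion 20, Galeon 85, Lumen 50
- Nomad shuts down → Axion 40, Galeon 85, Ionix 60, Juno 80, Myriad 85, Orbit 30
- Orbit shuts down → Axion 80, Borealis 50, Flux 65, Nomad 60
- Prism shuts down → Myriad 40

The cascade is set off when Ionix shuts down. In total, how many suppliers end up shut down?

Round 1 — Ionix shuts down (initial).
  Axion: +70 → 70 < 80
  Borealis: +30 → 30 < 70
  Delta: +50 → 50 < 100
  Juno: +30 → 30 < 110
  Myriad: +95 → 95 ≥ 50
  Prism: +90 → 90 < 110
Round 2 — Myriad shuts down.
  Axion: +20 → 90 ≥ 80
  Galeon: +85 → 85 ≥ 80
  Lumen: +50 → 50 ≥ 30
Round 3 — Axion, Galeon, Lumen shut down.
  Borealis: +60+80 → 170 ≥ 70
  Juno: +30+35 → 95 < 110
  Orbit: +95 → 95 ≥ 90
  Prism: +10+30 → 130 ≥ 110
Round 4 — Borealis, Orbit, Prism shut down.
  Flux: +65 → 65 < 90
  Nomad: +60 → 60 ≥ 50
Round 5 — Nomad shuts down.
  Juno: +80 → 175 ≥ 110
Round 6 — Juno shuts down.
  Delta: +40 → 90 < 100
No further shutdowns.

10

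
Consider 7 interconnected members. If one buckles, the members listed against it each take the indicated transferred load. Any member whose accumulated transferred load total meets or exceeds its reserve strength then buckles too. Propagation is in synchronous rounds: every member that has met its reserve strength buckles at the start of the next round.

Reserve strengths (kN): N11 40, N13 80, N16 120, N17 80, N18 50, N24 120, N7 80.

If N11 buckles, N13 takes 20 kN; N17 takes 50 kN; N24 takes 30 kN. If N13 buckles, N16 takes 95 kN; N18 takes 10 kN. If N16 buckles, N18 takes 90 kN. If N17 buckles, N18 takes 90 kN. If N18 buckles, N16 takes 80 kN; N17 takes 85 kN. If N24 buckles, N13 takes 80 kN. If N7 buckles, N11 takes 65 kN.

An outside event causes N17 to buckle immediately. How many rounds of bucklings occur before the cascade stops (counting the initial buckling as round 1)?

Round 1 — N17 buckles (initial).
  N18: +90 → 90 ≥ 50
Round 2 — N18 buckles.
  N16: +80 → 80 < 120
No further bucklings.

2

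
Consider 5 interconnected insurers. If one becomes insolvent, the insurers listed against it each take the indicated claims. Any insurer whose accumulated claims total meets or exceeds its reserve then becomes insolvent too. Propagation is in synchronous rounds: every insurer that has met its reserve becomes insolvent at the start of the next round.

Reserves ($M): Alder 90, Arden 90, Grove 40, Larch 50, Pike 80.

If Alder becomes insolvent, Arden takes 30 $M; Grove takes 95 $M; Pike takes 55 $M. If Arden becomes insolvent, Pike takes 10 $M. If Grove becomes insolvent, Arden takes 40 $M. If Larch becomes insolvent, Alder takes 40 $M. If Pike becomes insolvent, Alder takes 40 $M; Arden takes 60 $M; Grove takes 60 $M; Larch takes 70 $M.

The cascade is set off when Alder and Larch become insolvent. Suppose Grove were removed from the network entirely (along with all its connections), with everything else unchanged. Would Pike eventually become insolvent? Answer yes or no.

With Grove removed:
Round 1 — Alder, Larch become insolvent (initial).
  Arden: +30 → 30 < 90
  Pike: +55 → 55 < 80
No further insolvencies.

no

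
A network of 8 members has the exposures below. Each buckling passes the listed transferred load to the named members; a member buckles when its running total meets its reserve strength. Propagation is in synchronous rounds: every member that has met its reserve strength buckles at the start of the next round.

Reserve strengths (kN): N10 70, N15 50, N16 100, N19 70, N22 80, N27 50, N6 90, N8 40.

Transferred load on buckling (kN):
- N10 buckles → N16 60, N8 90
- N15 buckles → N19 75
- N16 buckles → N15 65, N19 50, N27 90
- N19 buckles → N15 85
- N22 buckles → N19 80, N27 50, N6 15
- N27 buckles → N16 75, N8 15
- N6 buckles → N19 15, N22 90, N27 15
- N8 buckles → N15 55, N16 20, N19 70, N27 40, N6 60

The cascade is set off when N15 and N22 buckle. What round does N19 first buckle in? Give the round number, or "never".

Round 1 — N15, N22 buckle (initial).
  N19: +75+80 → 155 ≥ 70
  N27: +50 → 50 ≥ 50
  N6: +15 → 15 < 90
Round 2 — N19, N27 buckle.
  N16: +75 → 75 < 100
  N8: +15 → 15 < 40
No further bucklings.

2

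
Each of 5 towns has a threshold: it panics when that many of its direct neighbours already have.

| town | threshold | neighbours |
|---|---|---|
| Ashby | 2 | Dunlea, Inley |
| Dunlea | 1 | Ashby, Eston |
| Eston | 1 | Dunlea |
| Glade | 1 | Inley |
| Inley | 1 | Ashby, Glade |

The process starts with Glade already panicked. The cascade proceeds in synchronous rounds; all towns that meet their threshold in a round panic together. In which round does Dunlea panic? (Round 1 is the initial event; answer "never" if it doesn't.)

Round 1 — Glade panics (initial).
Round 2 — checking thresholds:
  Inley: 1 of 2 neighbours ≥ 1, panics.
Round 3 — no new panics; cascade stops.

never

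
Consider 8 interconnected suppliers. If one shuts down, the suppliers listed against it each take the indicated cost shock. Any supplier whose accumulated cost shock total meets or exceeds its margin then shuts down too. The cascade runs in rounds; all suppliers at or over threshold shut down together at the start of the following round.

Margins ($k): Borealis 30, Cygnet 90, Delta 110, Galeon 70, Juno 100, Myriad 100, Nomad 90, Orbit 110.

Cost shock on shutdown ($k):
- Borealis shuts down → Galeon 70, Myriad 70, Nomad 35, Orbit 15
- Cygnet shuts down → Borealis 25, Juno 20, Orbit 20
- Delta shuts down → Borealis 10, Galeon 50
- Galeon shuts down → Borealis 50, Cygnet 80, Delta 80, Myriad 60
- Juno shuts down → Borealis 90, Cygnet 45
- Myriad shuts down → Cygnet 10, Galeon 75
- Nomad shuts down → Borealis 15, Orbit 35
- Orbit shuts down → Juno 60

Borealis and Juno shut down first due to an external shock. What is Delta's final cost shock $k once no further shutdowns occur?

Round 1 — Borealis, Juno shut down (initial).
  Cygnet: +45 → 45 < 90
  Galeon: +70 → 70 ≥ 70
  Myriad: +70 → 70 < 100
  Nomad: +35 → 35 < 90
  Orbit: +15 → 15 < 110
Round 2 — Galeon shuts down.
  Cygnet: +80 → 125 ≥ 90
  Delta: +80 → 80 < 110
  Myriad: +60 → 130 ≥ 100
Round 3 — Cygnet, Myriad shut down.
  Orbit: +20 → 35 < 110
No further shutdowns.

80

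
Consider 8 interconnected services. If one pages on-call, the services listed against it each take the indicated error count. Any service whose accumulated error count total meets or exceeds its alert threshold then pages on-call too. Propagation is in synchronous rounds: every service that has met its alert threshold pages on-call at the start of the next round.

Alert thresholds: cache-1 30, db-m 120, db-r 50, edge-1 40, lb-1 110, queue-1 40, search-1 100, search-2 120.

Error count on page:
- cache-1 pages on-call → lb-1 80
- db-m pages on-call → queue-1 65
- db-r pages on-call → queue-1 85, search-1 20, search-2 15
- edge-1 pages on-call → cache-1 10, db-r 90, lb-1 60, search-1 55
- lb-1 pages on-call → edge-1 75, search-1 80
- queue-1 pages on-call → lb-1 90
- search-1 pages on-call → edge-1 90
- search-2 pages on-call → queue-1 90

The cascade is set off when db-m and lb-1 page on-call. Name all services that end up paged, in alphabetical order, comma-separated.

db-m, db-r, edge-1, lb-1, queue-1, search-1

Round 1 — db-m, lb-1 page on-call (initial).
  edge-1: +75 → 75 ≥ 40
  queue-1: +65 → 65 ≥ 40
  search-1: +80 → 80 < 100
Round 2 — edge-1, queue-1 page on-call.
  cache-1: +10 → 10 < 30
  db-r: +90 → 90 ≥ 50
  search-1: +55 → 135 ≥ 100
Round 3 — db-r, search-1 page on-call.
  search-2: +15 → 15 < 120
No further pages.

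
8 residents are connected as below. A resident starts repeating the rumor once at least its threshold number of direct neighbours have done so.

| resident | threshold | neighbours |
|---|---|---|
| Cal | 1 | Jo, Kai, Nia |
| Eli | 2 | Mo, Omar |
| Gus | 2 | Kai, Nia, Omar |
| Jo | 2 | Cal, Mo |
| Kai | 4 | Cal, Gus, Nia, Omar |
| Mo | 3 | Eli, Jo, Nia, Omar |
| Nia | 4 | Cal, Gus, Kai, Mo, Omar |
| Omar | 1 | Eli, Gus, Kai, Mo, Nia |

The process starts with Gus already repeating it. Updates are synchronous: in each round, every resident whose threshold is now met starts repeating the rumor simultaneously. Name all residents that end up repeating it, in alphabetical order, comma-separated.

Round 1 — Gus starts repeating the rumor (initial).
Round 2 — checking thresholds:
  Kai: 1 of 4 neighbours < 4, below threshold.
  Nia: 1 of 5 neighbours < 4, below threshold.
  Omar: 1 of 5 neighbours ≥ 1, starts repeating the rumor.
Round 3 — no new spreads; cascade stops.

Gus, Omar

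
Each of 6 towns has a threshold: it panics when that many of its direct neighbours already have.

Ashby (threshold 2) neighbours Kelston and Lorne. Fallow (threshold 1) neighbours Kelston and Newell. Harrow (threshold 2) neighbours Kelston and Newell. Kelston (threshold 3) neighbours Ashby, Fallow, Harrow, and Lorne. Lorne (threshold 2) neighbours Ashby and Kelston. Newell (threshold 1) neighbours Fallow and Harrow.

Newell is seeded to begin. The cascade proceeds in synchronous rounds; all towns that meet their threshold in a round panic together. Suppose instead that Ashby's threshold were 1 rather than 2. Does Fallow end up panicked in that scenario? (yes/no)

yes

With Ashby's threshold at 1:
Round 1 — Newell panics (initial).
Round 2 — checking thresholds:
  Fallow: 1 of 2 neighbours ≥ 1, panics.
  Harrow: 1 of 2 neighbours < 2, holds.
Round 3 — no new panics; cascade stops.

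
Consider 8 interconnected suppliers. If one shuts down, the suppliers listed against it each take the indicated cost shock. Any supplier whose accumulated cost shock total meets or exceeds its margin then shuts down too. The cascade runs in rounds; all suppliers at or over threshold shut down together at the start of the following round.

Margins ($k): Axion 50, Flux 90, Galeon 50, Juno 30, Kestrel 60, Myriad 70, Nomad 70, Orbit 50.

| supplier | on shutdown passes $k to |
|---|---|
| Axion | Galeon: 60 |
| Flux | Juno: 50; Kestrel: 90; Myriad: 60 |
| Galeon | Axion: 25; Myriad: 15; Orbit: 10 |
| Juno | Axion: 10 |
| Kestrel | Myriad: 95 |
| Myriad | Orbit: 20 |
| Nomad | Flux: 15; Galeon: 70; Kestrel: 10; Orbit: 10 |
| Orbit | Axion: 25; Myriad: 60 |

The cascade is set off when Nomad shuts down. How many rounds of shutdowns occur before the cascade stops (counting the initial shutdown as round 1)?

Round 1 — Nomad shuts down (initial).
  Flux: +15 → 15 < 90
  Galeon: +70 → 70 ≥ 50
  Kestrel: +10 → 10 < 60
  Orbit: +10 → 10 < 50
Round 2 — Galeon shuts down.
  Axion: +25 → 25 < 50
  Myriad: +15 → 15 < 70
  Orbit: +10 → 20 < 50
No further shutdowns.

2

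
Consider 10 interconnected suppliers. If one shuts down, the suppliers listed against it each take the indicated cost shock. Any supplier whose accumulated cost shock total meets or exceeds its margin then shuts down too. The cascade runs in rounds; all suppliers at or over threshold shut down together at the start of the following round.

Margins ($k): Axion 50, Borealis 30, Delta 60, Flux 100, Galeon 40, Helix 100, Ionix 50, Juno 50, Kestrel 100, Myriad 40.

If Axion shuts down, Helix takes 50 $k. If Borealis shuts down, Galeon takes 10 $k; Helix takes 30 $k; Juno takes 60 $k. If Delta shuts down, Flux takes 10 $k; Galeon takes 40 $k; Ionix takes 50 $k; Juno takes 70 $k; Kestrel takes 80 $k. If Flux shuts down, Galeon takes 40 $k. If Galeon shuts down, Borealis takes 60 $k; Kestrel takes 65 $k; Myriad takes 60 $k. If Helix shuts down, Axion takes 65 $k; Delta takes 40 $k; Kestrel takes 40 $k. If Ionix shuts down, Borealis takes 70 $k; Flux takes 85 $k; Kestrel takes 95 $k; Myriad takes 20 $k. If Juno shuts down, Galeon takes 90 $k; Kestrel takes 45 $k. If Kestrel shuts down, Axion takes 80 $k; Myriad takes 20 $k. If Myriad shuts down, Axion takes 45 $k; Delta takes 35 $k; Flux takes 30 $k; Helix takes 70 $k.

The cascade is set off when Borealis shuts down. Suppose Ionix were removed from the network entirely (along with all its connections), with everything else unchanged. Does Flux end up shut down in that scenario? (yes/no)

With Ionix removed:
Round 1 — Borealis shuts down (initial).
  Galeon: +10 → 10 < 40
  Helix: +30 → 30 < 100
  Juno: +60 → 60 ≥ 50
Round 2 — Juno shuts down.
  Galeon: +90 → 100 ≥ 40
  Kestrel: +45 → 45 < 100
Round 3 — Galeon shuts down.
  Kestrel: +65 → 110 ≥ 100
  Myriad: +60 → 60 ≥ 40
Round 4 — Kestrel, Myriad shut down.
  Axion: +80+45 → 125 ≥ 50
  Delta: +35 → 35 < 60
  Flux: +30 → 30 < 100
  Helix: +70 → 100 ≥ 100
Round 5 — Axion, Helix shut down.
  Delta: +40 → 75 ≥ 60
Round 6 — Delta shuts down.
  Flux: +10 → 40 < 100
No further shutdowns.

no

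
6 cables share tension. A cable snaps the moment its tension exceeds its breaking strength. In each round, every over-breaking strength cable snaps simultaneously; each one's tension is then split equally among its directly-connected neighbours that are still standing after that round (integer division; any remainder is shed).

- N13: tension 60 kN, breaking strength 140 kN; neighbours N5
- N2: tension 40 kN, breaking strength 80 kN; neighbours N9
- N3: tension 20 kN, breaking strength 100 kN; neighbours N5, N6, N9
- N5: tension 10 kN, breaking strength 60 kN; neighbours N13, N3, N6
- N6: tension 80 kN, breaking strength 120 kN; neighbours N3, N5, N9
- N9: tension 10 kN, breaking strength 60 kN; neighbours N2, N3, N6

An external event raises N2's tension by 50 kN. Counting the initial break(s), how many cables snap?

Round 1 — N2 at 90 > 80. N2 snaps.
  N2 sheds 90 kN to N9: 90 each.
    N9: 10+90 = 100 > 60
Round 2 — N9 snaps.
  N9 sheds 100 kN to N3, N6: 50 each.
    N3: 20+50 = 70 ≤ 100
    N6: 80+50 = 130 > 120
Round 3 — N6 snaps.
  N6 sheds 130 kN to N3, N5: 65 each.
    N3: 70+65 = 135 > 100
    N5: 10+65 = 75 > 60
Round 4 — N3, N5 snap.
  N3 sheds 135 kN: no online neighbours, lost.
  N5 sheds 75 kN to N13: 75 each.
    N13: 60+75 = 135 ≤ 140
No further breaks.

5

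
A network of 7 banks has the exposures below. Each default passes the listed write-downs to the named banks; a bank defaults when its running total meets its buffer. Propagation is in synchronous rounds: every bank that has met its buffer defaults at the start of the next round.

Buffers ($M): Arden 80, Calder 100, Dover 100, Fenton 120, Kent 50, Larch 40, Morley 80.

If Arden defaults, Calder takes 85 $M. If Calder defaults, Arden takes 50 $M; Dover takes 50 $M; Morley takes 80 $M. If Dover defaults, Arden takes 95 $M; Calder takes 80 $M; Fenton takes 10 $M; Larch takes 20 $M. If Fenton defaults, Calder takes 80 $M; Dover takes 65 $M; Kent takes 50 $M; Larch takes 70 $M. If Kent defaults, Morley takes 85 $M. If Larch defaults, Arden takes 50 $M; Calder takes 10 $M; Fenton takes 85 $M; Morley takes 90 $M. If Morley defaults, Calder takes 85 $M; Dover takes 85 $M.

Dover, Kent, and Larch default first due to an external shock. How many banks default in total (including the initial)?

Round 1 — Dover, Kent, Larch default (initial).
  Arden: +95+50 → 145 ≥ 80
  Calder: +80+10 → 90 < 100
  Fenton: +10+85 → 95 < 120
  Morley: +85+90 → 175 ≥ 80
Round 2 — Arden, Morley default.
  Calder: +85+85 → 260 ≥ 100
Round 3 — Calder defaults.
No further defaults.

6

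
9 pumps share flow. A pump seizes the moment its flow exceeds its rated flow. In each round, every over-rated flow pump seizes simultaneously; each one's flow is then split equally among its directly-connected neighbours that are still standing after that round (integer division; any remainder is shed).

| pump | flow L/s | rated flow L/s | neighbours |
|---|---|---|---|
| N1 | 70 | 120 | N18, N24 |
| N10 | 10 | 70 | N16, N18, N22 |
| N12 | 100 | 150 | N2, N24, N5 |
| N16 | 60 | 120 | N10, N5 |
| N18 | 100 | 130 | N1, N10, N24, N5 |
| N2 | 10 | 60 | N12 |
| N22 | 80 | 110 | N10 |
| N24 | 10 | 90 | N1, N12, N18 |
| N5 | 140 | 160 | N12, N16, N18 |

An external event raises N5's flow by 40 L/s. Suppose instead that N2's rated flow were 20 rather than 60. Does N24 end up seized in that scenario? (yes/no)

yes

With N2's rated flow at 20:
Round 1 — N5 at 180 > 160. N5 seizes.
  N5 sheds 180 L/s to N12, N16, N18: 60 each.
    N12: 100+60 = 160 > 150
    N16: 60+60 = 120 ≤ 120
    N18: 100+60 = 160 > 130
Round 2 — N12, N18 seize.
  N12 sheds 160 L/s to N2, N24: 80 each.
    N2: 10+80 = 90 > 20
    N24: 10+80 = 90 ≤ 90
  N18 sheds 160 L/s to N1, N10, N24: 53 each (1 lost).
    N1: 70+53 = 123 > 120
    N10: 10+53 = 63 ≤ 70
    N24: 90+53 = 143 > 90
Round 3 — N1, N2, N24 seize.
  N1 sheds 123 L/s: no online neighbours, lost.
  N2 sheds 90 L/s: no online neighbours, lost.
  N24 sheds 143 L/s: no online neighbours, lost.
No further seizures.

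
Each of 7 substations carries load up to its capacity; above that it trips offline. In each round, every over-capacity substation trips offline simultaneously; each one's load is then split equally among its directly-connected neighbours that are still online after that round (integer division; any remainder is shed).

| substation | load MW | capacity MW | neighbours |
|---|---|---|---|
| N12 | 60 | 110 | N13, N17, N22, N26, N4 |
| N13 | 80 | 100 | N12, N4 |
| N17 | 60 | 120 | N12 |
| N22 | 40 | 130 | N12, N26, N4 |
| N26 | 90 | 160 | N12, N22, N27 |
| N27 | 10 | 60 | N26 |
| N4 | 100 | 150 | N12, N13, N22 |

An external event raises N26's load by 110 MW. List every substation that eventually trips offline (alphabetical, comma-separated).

N12, N13, N22, N26, N27, N4

Round 1 — N26 at 200 > 160. N26 trips offline.
  N26 sheds 200 MW to N12, N22, N27: 66 each (2 lost).
    N12: 60+66 = 126 > 110
    N22: 40+66 = 106 ≤ 130
    N27: 10+66 = 76 > 60
Round 2 — N12, N27 trip offline.
  N12 sheds 126 MW to N13, N17, N22, N4: 31 each (2 lost).
    N13: 80+31 = 111 > 100
    N17: 60+31 = 91 ≤ 120
    N22: 106+31 = 137 > 130
    N4: 100+31 = 131 ≤ 150
  N27 sheds 76 MW: no online neighbours, lost.
Round 3 — N13, N22 trip offline.
  N13 sheds 111 MW to N4: 111 each.
    N4: 131+111 = 242 > 150
  N22 sheds 137 MW to N4: 137 each.
    N4: 242+137 = 379 > 150
Round 4 — N4 trips offline.
  N4 sheds 379 MW: no online neighbours, lost.
No further trips.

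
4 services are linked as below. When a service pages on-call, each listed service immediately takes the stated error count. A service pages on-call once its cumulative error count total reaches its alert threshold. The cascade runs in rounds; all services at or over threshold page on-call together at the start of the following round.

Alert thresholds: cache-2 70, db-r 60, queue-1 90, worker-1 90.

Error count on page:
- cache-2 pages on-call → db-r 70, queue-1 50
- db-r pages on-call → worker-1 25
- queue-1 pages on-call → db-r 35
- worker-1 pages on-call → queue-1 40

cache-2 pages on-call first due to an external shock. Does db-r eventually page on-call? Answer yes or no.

Round 1 — cache-2 pages on-call (initial).
  db-r: +70 → 70 ≥ 60
  queue-1: +50 → 50 < 90
Round 2 — db-r pages on-call.
  worker-1: +25 → 25 < 90
No further pages.

yes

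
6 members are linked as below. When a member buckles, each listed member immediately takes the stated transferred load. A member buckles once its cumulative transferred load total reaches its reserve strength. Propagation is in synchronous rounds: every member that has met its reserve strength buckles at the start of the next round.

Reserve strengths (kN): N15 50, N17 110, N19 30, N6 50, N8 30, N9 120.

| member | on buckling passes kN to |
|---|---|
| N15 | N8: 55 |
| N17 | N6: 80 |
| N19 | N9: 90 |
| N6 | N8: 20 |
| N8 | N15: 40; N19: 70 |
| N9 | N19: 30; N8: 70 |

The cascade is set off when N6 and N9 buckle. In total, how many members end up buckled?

Round 1 — N6, N9 buckle (initial).
  N19: +30 → 30 ≥ 30
  N8: +20+70 → 90 ≥ 30
Round 2 — N19, N8 buckle.
  N15: +40 → 40 < 50
No further bucklings.

4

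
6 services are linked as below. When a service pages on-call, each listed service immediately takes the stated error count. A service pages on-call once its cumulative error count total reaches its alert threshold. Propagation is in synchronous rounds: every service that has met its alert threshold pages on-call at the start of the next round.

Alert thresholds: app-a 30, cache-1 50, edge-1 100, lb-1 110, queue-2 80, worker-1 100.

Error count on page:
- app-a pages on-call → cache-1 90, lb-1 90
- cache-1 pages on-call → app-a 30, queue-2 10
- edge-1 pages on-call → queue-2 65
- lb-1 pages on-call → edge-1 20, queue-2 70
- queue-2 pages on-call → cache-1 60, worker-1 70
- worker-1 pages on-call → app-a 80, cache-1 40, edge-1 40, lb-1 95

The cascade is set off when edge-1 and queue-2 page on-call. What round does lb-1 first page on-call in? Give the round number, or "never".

Round 1 — edge-1, queue-2 page on-call (initial).
  cache-1: +60 → 60 ≥ 50
  worker-1: +70 → 70 < 100
Round 2 — cache-1 pages on-call.
  app-a: +30 → 30 ≥ 30
Round 3 — app-a pages on-call.
  lb-1: +90 → 90 < 110
No further pages.

never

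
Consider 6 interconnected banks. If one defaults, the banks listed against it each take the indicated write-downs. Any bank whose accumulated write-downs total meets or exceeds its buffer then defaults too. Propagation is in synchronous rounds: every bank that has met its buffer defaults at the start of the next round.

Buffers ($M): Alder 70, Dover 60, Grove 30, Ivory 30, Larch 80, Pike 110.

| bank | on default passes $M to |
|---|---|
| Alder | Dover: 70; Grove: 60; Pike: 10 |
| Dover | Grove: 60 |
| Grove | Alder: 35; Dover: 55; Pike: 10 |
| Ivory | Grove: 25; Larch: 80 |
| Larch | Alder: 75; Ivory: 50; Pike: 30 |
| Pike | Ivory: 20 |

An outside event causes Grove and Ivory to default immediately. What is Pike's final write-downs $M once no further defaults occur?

50

Round 1 — Grove, Ivory default (initial).
  Alder: +35 → 35 < 70
  Dover: +55 → 55 < 60
  Larch: +80 → 80 ≥ 80
  Pike: +10 → 10 < 110
Round 2 — Larch defaults.
  Alder: +75 → 110 ≥ 70
  Pike: +30 → 40 < 110
Round 3 — Alder defaults.
  Dover: +70 → 125 ≥ 60
  Pike: +10 → 50 < 110
Round 4 — Dover defaults.
No further defaults.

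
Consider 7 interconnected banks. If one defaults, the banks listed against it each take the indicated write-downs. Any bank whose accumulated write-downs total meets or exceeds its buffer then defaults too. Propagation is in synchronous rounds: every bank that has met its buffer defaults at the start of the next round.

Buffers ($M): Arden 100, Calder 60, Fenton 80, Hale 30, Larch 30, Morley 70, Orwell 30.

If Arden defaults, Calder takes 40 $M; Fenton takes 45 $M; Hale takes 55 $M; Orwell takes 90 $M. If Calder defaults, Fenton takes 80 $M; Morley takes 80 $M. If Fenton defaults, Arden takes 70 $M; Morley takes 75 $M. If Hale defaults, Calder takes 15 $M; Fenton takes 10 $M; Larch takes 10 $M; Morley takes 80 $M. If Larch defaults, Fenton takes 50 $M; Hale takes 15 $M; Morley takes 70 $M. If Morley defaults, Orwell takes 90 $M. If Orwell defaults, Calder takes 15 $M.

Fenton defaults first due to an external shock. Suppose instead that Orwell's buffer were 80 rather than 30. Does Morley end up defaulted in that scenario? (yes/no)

yes

With Orwell's buffer at 80:
Round 1 — Fenton defaults (initial).
  Arden: +70 → 70 < 100
  Morley: +75 → 75 ≥ 70
Round 2 — Morley defaults.
  Orwell: +90 → 90 ≥ 80
Round 3 — Orwell defaults.
  Calder: +15 → 15 < 60
No further defaults.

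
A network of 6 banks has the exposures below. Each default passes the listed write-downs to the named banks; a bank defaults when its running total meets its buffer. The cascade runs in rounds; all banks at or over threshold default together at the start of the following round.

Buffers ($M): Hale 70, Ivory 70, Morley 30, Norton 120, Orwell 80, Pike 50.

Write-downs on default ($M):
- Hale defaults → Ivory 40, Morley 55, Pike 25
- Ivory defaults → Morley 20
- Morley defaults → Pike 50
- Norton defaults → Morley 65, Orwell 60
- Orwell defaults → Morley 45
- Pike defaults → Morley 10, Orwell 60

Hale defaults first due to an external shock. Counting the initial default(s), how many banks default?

3

Round 1 — Hale defaults (initial).
  Ivory: +40 → 40 < 70
  Morley: +55 → 55 ≥ 30
  Pike: +25 → 25 < 50
Round 2 — Morley defaults.
  Pike: +50 → 75 ≥ 50
Round 3 — Pike defaults.
  Orwell: +60 → 60 < 80
No further defaults.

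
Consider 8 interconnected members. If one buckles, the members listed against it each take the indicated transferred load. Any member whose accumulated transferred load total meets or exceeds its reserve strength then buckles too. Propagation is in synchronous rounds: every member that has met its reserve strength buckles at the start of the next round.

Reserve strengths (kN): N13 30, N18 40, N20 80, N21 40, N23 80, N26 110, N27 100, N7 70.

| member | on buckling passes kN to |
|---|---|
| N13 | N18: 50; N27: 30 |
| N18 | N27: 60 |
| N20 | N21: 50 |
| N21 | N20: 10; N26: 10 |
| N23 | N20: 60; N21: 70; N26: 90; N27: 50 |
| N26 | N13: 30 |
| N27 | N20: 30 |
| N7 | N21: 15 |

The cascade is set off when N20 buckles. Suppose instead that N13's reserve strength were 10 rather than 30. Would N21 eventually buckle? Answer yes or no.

With N13's reserve strength at 10:
Round 1 — N20 buckles (initial).
  N21: +50 → 50 ≥ 40
Round 2 — N21 buckles.
  N26: +10 → 10 < 110
No further bucklings.

yes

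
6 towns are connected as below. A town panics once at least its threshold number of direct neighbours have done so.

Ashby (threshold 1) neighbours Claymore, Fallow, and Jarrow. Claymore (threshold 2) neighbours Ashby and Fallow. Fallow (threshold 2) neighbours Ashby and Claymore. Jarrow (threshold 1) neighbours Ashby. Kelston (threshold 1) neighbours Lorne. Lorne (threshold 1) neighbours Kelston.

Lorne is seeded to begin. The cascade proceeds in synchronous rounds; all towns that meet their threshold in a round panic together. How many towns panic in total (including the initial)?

Round 1 — Lorne panics (initial).
Round 2 — checking thresholds:
  Kelston: 1 of 1 neighbours ≥ 1, panics.
Round 3 — no new panics; cascade stops.

2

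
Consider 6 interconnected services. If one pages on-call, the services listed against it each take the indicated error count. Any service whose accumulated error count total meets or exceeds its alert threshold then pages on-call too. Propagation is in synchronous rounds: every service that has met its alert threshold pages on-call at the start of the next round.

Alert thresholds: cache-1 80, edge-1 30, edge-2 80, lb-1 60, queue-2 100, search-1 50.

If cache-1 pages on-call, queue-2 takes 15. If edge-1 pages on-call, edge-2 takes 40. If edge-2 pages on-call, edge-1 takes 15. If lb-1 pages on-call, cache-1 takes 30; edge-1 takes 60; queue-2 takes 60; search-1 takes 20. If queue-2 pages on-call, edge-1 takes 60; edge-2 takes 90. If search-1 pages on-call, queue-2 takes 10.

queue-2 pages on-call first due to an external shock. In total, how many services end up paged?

Round 1 — queue-2 pages on-call (initial).
  edge-1: +60 → 60 ≥ 30
  edge-2: +90 → 90 ≥ 80
Round 2 — edge-1, edge-2 page on-call.
No further pages.

3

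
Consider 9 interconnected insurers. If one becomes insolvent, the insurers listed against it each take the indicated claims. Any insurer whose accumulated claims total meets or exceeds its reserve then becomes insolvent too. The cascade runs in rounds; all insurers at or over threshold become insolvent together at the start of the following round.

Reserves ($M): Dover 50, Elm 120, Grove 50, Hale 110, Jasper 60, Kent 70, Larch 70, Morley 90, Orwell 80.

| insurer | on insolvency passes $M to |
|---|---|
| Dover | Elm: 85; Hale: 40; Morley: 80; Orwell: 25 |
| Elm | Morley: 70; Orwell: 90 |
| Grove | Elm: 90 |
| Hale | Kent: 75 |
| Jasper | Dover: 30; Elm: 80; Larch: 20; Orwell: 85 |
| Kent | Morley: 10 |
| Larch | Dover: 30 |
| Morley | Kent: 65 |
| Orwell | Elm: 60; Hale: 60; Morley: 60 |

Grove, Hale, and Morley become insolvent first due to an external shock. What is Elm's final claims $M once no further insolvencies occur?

Round 1 — Grove, Hale, Morley become insolvent (initial).
  Elm: +90 → 90 < 120
  Kent: +75+65 → 140 ≥ 70
Round 2 — Kent becomes insolvent.
No further insolvencies.

90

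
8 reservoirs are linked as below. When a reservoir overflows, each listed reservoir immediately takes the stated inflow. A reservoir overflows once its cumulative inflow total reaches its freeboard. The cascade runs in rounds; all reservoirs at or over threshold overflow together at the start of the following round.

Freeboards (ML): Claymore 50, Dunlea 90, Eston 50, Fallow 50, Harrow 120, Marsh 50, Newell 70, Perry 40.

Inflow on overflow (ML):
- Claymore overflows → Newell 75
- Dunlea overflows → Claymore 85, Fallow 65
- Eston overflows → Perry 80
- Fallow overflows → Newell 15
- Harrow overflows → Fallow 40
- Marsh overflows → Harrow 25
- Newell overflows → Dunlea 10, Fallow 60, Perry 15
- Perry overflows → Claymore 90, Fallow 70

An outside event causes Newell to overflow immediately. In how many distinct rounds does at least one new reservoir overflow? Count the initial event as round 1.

Round 1 — Newell overflows (initial).
  Dunlea: +10 → 10 < 90
  Fallow: +60 → 60 ≥ 50
  Perry: +15 → 15 < 40
Round 2 — Fallow overflows.
No further overflows.

2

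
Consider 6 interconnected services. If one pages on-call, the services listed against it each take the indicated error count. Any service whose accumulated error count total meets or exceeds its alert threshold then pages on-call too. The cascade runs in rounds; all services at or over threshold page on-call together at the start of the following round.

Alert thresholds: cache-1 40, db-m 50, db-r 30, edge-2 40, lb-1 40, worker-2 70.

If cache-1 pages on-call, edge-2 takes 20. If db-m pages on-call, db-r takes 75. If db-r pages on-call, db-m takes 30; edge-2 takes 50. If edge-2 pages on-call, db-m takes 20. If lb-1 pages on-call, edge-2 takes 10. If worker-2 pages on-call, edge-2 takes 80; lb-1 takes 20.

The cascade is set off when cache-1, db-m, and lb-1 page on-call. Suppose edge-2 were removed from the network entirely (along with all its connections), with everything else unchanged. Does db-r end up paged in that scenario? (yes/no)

With edge-2 removed:
Round 1 — cache-1, db-m, lb-1 page on-call (initial).
  db-r: +75 → 75 ≥ 30
Round 2 — db-r pages on-call.
No further pages.

yes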